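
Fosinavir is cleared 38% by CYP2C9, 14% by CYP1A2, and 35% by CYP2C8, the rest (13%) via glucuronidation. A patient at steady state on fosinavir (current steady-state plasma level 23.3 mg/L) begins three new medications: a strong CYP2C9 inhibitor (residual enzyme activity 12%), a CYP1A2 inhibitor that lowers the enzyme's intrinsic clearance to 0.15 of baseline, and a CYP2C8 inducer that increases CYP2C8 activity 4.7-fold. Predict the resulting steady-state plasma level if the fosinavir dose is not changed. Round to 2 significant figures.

The CYP2C9 pathway (38% of clearance) falls to 0.12× activity: 0.38 × 0.12 = 0.0456.
The CYP1A2 pathway (14% of clearance) drops to 0.15× activity: 0.14 × 0.15 = 0.021.
The CYP2C8 pathway (35% of clearance) increases to 4.7× activity: 0.35 × 4.7 = 1.645.
Non-CYP routes (13%) are unchanged.
Relative clearance = 0.0456 + 0.021 + 1.645 + 0.13 = 1.8416.
Steady-state plasma level ∝ 1/CL: new value = 23.3 / 1.8416 = 13 mg/L.

13 mg/L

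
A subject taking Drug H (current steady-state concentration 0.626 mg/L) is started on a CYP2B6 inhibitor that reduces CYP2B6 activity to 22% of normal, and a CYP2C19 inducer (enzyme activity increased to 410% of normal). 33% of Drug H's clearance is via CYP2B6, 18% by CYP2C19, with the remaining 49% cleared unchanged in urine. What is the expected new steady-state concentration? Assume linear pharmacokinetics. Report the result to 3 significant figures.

The CYP2B6 pathway (33% of clearance) is reduced to 0.22× activity: 0.33 × 0.22 = 0.0726.
The CYP2C19 pathway (18% of clearance) increases to 4.1× activity: 0.18 × 4.1 = 0.738.
Non-CYP routes (49%) are unchanged.
Relative clearance = 0.0726 + 0.738 + 0.49 = 1.3006.
New steady-state concentration = 0.626 / 1.3006 = 0.481 mg/L (concentration scales inversely with clearance).

0.481 mg/L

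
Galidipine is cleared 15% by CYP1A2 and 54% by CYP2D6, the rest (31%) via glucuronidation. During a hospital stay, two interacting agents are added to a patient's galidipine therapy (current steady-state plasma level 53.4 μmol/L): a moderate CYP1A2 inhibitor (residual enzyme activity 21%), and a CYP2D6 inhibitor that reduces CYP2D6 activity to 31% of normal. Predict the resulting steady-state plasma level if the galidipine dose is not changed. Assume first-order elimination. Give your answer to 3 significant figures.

CYP1A2: 0.15 × 0.21 = 0.0315
CYP2D6: 0.54 × 0.31 = 0.1674
Other: 0.31 (unchanged)
CL_new/CL_old = 0.0315 + 0.1674 + 0.31 = 0.5089.
Dividing the baseline by the relative clearance: 53.4 / 0.5089 = 105 μmol/L.

105 μmol/L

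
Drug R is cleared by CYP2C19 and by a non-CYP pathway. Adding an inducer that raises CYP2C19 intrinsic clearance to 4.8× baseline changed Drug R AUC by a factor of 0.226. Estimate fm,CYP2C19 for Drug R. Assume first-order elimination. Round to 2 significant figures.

0.90

Let fm be the CYP2C19 fraction. New clearance relative to baseline = fm × 4.8 + (1 − fm).
AUC ratio = 1 / (new CL fraction), so new CL fraction = 1 / 0.226 = 4.425.
fm × 4.8 + 1 − fm = 4.425  ⇒  fm × (4.8 − 1) = 3.425  ⇒  fm = 0.90.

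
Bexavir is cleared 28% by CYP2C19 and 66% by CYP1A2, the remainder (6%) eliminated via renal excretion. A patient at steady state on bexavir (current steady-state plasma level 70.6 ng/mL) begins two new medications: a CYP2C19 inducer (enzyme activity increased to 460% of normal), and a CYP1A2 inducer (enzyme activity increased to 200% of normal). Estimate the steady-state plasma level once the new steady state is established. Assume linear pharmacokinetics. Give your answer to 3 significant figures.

The CYP2C19 pathway (28% of clearance) rises to 4.6× activity: 0.28 × 4.6 = 1.288.
The CYP1A2 pathway (66% of clearance) rises to 2× activity: 0.66 × 2 = 1.32.
Non-CYP routes (6%) are unchanged.
New clearance relative to baseline: 1.288 + 1.32 + 0.06 = 2.668.
Steady-state plasma level ∝ 1/CL: new value = 70.6 / 2.668 = 26.5 ng/mL.

26.5 ng/mL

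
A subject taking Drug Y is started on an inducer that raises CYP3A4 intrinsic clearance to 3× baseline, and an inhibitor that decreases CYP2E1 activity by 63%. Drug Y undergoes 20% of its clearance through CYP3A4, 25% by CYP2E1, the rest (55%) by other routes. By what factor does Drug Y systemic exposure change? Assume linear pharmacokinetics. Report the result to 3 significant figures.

0.805

CYP3A4: 0.2 × 3 = 0.6
CYP2E1: 0.25 × 0.37 = 0.0925
Other: 0.55 (unchanged)
New clearance relative to baseline: 0.6 + 0.0925 + 0.55 = 1.2425.
Net systemic exposure ratio = 1 / 1.2425 = 0.805.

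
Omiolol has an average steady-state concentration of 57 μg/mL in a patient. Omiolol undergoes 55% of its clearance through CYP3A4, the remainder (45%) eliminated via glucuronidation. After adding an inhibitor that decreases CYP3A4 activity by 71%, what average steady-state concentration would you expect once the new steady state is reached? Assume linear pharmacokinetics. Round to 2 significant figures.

94 μg/mL

The CYP3A4 pathway (55% of clearance) is reduced to 0.29× activity: 0.55 × 0.29 = 0.1595.
The remaining 45% of clearance is unaffected.
CL_new/CL_old = 0.1595 + 0.45 = 0.6095.
New average steady-state concentration = baseline ÷ relative clearance = 57 / 0.6095 = 94 μg/mL.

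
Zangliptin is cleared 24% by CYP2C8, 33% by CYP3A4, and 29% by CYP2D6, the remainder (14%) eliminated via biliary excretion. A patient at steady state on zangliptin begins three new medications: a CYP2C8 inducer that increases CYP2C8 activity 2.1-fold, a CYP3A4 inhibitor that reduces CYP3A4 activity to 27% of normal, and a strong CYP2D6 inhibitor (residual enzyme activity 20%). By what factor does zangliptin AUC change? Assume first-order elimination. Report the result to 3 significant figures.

The CYP2C8 pathway (24% of clearance) is boosted to 2.1× activity: 0.24 × 2.1 = 0.504.
The CYP3A4 pathway (33% of clearance) is reduced to 0.27× activity: 0.33 × 0.27 = 0.0891.
The CYP2D6 pathway (29% of clearance) falls to 0.2× activity: 0.29 × 0.2 = 0.058.
Non-CYP routes (14%) are unchanged.
Relative clearance = 0.504 + 0.0891 + 0.058 + 0.14 = 0.7911.
Because AUC varies inversely with clearance, the combined effect is 1 / 0.7911 = 1.26.

1.26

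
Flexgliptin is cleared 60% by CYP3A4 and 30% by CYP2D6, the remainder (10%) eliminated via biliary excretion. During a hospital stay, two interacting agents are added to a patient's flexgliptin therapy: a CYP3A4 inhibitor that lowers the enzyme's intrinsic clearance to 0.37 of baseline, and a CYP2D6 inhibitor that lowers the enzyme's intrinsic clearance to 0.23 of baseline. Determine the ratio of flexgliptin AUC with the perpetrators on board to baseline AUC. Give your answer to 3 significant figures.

CYP3A4: 0.6 × 0.37 = 0.222
CYP2D6: 0.3 × 0.23 = 0.069
Other: 0.1 (unchanged)
New clearance relative to baseline: 0.222 + 0.069 + 0.1 = 0.391.
AUC ∝ 1/CL: fold-change = 1 / 0.391 = 2.56.

2.56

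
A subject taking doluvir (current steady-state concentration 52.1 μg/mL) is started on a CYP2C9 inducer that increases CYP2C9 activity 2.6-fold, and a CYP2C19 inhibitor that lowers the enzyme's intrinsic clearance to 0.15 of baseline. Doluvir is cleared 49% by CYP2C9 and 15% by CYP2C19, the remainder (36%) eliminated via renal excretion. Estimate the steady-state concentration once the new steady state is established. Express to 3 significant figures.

31.5 μg/mL

The CYP2C9 pathway (49% of clearance) rises to 2.6× activity: 0.49 × 2.6 = 1.274.
The CYP2C19 pathway (15% of clearance) drops to 0.15× activity: 0.15 × 0.15 = 0.0225.
The remaining 36% of clearance is unaffected.
CL_new/CL_old = 1.274 + 0.0225 + 0.36 = 1.6565.
New steady-state concentration = 52.1 / 1.6565 = 31.5 μg/mL (concentration scales inversely with clearance).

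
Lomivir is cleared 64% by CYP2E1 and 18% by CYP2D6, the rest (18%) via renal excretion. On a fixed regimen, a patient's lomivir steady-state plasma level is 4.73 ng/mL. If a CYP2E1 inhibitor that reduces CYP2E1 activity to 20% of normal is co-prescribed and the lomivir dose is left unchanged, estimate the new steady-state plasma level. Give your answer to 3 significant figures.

9.69 ng/mL

The CYP2E1 pathway (64% of clearance) falls to 0.2× activity: 0.64 × 0.2 = 0.128.
CYP2D6 (18%) and the residual 18% are unaffected.
CL_new/CL_old = 0.128 + 0.18 + 0.18 = 0.488.
With dosing unchanged, steady-state plasma level scales as 1/CL: 4.73 / 0.488 = 9.69 ng/mL.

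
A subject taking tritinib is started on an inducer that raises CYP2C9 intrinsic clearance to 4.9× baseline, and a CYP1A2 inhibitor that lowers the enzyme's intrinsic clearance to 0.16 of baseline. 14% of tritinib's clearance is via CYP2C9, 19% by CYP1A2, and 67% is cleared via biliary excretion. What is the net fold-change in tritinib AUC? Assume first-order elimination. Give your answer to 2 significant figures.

0.72

The CYP2C9 pathway (14% of clearance) increases to 4.9× activity: 0.14 × 4.9 = 0.686.
The CYP1A2 pathway (19% of clearance) is reduced to 0.16× activity: 0.19 × 0.16 = 0.0304.
Non-CYP routes (67%) are unchanged.
New clearance relative to baseline: 0.686 + 0.0304 + 0.67 = 1.3864.
Net AUC ratio = 1 / 1.3864 = 0.72.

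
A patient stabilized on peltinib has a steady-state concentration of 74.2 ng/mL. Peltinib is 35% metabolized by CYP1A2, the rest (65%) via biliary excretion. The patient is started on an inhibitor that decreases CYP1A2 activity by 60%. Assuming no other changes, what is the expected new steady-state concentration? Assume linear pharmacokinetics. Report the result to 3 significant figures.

93.9 ng/mL

CYP1A2: 0.35 × 0.4 = 0.14
Other: 0.65 (unchanged)
New clearance relative to baseline: 0.14 + 0.65 = 0.79.
With dosing unchanged, steady-state concentration scales as 1/CL: 74.2 / 0.79 = 93.9 ng/mL.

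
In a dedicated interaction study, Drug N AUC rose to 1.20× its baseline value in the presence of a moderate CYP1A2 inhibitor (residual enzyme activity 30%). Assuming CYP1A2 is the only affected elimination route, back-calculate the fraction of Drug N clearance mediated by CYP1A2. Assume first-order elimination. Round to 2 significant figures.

Let fm be the CYP1A2 fraction. New clearance relative to baseline = fm × 0.3 + (1 − fm).
AUC ratio = 1 / (new CL fraction), so new CL fraction = 1 / 1.20 = 0.8333.
fm × 0.3 + 1 − fm = 0.8333  ⇒  fm × (0.3 − 1) = −0.1667  ⇒  fm = 0.24.

0.24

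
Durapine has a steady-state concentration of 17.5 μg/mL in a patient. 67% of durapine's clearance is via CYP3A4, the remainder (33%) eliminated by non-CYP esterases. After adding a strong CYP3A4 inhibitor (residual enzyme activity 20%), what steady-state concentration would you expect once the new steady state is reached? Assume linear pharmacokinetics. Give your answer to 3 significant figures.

37.7 μg/mL

The CYP3A4 pathway (67% of clearance) falls to 0.2× activity: 0.67 × 0.2 = 0.134.
The remaining 33% of clearance is unaffected.
CL_new/CL_old = 0.134 + 0.33 = 0.464.
With dosing unchanged, steady-state concentration scales as 1/CL: 17.5 / 0.464 = 37.7 μg/mL.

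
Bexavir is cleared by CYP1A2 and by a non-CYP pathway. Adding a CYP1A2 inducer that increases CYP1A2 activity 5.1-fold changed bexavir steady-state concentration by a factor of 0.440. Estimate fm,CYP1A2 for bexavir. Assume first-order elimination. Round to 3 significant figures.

0.310

Write x for the fraction cleared via CYP1A2. The observed steady-state concentration change means clearance rose to 1/0.440 = 2.273 of baseline.
Only the CYP1A2 route changed, so 2.273 = x·5.1 + (1 − x), giving x = 0.310.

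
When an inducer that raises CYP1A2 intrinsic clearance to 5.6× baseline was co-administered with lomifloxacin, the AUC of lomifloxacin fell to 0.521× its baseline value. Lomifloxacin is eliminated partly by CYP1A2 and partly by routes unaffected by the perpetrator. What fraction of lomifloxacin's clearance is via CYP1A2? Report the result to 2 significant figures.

0.20

Let fm be the CYP1A2 fraction. New clearance relative to baseline = fm × 5.6 + (1 − fm).
AUC ratio = 1 / (new CL fraction), so new CL fraction = 1 / 0.521 = 1.919.
fm × 5.6 + 1 − fm = 1.919  ⇒  fm × (5.6 − 1) = 0.9194  ⇒  fm = 0.20.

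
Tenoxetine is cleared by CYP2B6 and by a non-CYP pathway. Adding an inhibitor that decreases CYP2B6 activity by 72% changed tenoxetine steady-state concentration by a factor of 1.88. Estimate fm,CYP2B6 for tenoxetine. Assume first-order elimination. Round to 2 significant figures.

Let fm be the CYP2B6 fraction. New clearance relative to baseline = fm × 0.28 + (1 − fm).
Steady-state concentration ratio = 1 / (new CL fraction), so new CL fraction = 1 / 1.88 = 0.5319.
fm × 0.28 + 1 − fm = 0.5319  ⇒  fm × (0.28 − 1) = −0.4681  ⇒  fm = 0.65.

0.65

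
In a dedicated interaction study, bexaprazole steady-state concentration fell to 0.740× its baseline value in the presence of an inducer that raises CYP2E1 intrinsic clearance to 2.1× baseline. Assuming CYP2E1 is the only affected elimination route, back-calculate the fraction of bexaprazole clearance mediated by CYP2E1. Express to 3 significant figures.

Let x = fm,CYP2E1. Because steady-state concentration ∝ 1/CL, relative clearance rose to 1/0.740 = 1.351.
Setting x·2.1 + (1 − x) = 1.351 and solving: x = (1.351 − 1)/(2.1 − 1) = 0.319.

0.319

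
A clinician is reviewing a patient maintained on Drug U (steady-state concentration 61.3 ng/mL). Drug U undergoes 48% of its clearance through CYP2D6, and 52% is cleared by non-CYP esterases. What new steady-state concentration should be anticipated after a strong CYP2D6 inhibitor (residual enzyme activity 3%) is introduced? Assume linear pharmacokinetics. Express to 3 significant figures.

115 ng/mL

CYP2D6: 0.48 × 0.03 = 0.0144
Other: 0.52 (unchanged)
New clearance relative to baseline: 0.0144 + 0.52 = 0.5344.
With dosing unchanged, steady-state concentration scales as 1/CL: 61.3 / 0.5344 = 115 ng/mL.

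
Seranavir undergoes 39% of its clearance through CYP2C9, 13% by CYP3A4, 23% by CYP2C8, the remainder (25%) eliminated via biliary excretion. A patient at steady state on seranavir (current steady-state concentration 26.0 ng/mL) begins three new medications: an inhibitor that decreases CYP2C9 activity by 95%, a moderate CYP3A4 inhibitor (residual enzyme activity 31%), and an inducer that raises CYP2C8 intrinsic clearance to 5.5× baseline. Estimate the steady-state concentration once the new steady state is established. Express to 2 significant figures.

The CYP2C9 pathway (39% of clearance) drops to 0.05× activity: 0.39 × 0.05 = 0.0195.
The CYP3A4 pathway (13% of clearance) drops to 0.31× activity: 0.13 × 0.31 = 0.0403.
The CYP2C8 pathway (23% of clearance) is boosted to 5.5× activity: 0.23 × 5.5 = 1.265.
Non-CYP routes (25%) are unchanged.
CL_new/CL_old = 0.0195 + 0.0403 + 1.265 + 0.25 = 1.5748.
Steady-state concentration ∝ 1/CL: new value = 26.0 / 1.5748 = 17 ng/mL.

17 ng/mL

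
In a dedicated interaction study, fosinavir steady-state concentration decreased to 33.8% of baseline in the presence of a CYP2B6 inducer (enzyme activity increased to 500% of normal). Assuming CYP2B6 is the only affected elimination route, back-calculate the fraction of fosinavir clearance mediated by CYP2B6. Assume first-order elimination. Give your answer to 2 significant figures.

0.49

Let fm be the CYP2B6 fraction. New clearance relative to baseline = fm × 5 + (1 − fm).
Steady-state concentration ratio = 1 / (new CL fraction), so new CL fraction = 1 / 0.338 = 2.959.
fm × 5 + 1 − fm = 2.959  ⇒  fm × (5 − 1) = 1.959  ⇒  fm = 0.49.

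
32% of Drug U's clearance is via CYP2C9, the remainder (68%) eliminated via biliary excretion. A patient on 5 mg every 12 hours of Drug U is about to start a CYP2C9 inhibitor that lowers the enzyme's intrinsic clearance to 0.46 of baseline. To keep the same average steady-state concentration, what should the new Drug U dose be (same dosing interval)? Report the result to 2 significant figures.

CYP2C9: 0.32 × 0.46 = 0.1472
Other: 0.68 (unchanged)
New clearance relative to baseline: 0.1472 + 0.68 = 0.8272.
Css,avg = (dose rate)/CL, so holding Css fixed requires dose ∝ CL: 5 × 0.8272 = 4.1 mg.

4.1 mg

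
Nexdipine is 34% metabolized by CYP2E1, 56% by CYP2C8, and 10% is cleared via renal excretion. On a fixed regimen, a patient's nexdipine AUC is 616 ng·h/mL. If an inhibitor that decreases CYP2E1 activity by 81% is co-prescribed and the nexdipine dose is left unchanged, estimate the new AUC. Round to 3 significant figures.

850 ng·h/mL

The CYP2E1 pathway (34% of clearance) drops to 0.19× activity: 0.34 × 0.19 = 0.0646.
CYP2C8 (56%) and the residual 10% are unaffected.
Relative clearance = 0.0646 + 0.56 + 0.1 = 0.7246.
AUC ∝ 1/CL, so new value = 616 / 0.7246 = 850 ng·h/mL.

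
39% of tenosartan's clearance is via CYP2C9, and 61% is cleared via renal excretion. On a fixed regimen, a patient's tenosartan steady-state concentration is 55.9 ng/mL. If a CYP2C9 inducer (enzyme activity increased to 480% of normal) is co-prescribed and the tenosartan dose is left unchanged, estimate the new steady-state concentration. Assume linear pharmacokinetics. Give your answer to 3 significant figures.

CYP2C9: 0.39 × 4.8 = 1.872
Other: 0.61 (unchanged)
CL_new/CL_old = 1.872 + 0.61 = 2.482.
With dosing unchanged, steady-state concentration scales as 1/CL: 55.9 / 2.482 = 22.5 ng/mL.

22.5 ng/mL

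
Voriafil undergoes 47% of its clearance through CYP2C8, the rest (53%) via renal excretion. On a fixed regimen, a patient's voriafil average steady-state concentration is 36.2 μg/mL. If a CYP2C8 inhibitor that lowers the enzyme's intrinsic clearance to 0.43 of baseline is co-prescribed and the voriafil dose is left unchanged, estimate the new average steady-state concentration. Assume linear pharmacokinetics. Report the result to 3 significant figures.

49.4 μg/mL

The CYP2C8 pathway (47% of clearance) falls to 0.43× activity: 0.47 × 0.43 = 0.2021.
Non-CYP routes (53%) are unchanged.
CL_new/CL_old = 0.2021 + 0.53 = 0.7321.
New average steady-state concentration = baseline ÷ relative clearance = 36.2 / 0.7321 = 49.4 μg/mL.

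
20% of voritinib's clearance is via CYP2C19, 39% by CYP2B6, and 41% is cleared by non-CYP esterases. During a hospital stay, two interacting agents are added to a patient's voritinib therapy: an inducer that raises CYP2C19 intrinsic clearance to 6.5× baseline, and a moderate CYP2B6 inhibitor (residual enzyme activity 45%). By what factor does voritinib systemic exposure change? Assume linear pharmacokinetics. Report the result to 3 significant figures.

0.530

CYP2C19: 0.2 × 6.5 = 1.3
CYP2B6: 0.39 × 0.45 = 0.1755
Other: 0.41 (unchanged)
CL_new/CL_old = 1.3 + 0.1755 + 0.41 = 1.8855.
Systemic exposure ∝ 1/CL: fold-change = 1 / 1.8855 = 0.530.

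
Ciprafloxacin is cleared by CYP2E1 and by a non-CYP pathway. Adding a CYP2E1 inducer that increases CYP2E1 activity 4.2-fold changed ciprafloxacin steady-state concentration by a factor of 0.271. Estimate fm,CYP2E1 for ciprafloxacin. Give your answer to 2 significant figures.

Call the CYP2E1 fraction fm. After the interaction, CL_new/CL_old = fm × 4.2 + (1 − fm).
Steady-state concentration ratio = 1 / (new CL fraction), so new CL fraction = 1 / 0.271 = 3.69.
fm × 4.2 + 1 − fm = 3.69  ⇒  fm × (4.2 − 1) = 2.69  ⇒  fm = 0.84.

0.84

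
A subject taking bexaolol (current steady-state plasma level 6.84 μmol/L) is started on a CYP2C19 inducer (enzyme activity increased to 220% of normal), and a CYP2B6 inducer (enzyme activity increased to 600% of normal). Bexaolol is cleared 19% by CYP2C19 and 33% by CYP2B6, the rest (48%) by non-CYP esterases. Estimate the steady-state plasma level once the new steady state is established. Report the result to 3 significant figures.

The CYP2C19 pathway (19% of clearance) rises to 2.2× activity: 0.19 × 2.2 = 0.418.
The CYP2B6 pathway (33% of clearance) rises to 6× activity: 0.33 × 6 = 1.98.
The remaining 48% of clearance is unaffected.
New clearance relative to baseline: 0.418 + 1.98 + 0.48 = 2.878.
Dividing the baseline by the relative clearance: 6.84 / 2.878 = 2.38 μmol/L.

2.38 μmol/L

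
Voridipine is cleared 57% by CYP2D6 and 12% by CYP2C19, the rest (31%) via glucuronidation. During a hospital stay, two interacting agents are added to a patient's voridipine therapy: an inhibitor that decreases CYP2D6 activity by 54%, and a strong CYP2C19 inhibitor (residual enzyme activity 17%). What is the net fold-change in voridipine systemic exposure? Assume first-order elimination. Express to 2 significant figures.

1.7

The CYP2D6 pathway (57% of clearance) drops to 0.46× activity: 0.57 × 0.46 = 0.2622.
The CYP2C19 pathway (12% of clearance) is reduced to 0.17× activity: 0.12 × 0.17 = 0.0204.
Non-CYP routes (31%) are unchanged.
Relative clearance = 0.2622 + 0.0204 + 0.31 = 0.5926.
Systemic exposure ∝ 1/CL: fold-change = 1 / 0.5926 = 1.7.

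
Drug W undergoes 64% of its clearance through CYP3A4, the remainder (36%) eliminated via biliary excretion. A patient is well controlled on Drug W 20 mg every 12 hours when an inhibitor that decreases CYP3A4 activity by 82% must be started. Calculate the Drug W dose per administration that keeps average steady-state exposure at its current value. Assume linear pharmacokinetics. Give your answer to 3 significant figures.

CYP3A4: 0.64 × 0.18 = 0.1152
Other: 0.36 (unchanged)
CL_new/CL_old = 0.1152 + 0.36 = 0.4752.
Exposure is unchanged when dose changes in proportion to clearance. New dose = 20 mg × 0.4752 = 9.50 mg.

9.50 mg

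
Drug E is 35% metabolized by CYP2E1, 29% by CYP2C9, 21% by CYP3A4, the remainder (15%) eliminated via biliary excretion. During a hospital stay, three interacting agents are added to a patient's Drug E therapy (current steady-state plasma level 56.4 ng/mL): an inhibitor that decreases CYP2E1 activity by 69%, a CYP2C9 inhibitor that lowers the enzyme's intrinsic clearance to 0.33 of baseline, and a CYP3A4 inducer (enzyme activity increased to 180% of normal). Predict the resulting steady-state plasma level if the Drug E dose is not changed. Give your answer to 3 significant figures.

The CYP2E1 pathway (35% of clearance) is reduced to 0.31× activity: 0.35 × 0.31 = 0.1085.
The CYP2C9 pathway (29% of clearance) is reduced to 0.33× activity: 0.29 × 0.33 = 0.0957.
The CYP3A4 pathway (21% of clearance) rises to 1.8× activity: 0.21 × 1.8 = 0.378.
The remaining 15% of clearance is unaffected.
New clearance relative to baseline: 0.1085 + 0.0957 + 0.378 + 0.15 = 0.7322.
Steady-state plasma level ∝ 1/CL: new value = 56.4 / 0.7322 = 77.0 ng/mL.

77.0 ng/mL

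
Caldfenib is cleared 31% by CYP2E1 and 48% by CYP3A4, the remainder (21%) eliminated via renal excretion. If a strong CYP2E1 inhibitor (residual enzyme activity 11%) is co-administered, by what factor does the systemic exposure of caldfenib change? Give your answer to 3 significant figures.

1.38

The CYP2E1 pathway (31% of clearance) drops to 0.11× activity: 0.31 × 0.11 = 0.0341.
CYP3A4 (48%) and the residual 21% are unaffected.
New clearance relative to baseline: 0.0341 + 0.48 + 0.21 = 0.7241.
Since systemic exposure ∝ 1/CL, the ratio is 1 / 0.7241 = 1.38.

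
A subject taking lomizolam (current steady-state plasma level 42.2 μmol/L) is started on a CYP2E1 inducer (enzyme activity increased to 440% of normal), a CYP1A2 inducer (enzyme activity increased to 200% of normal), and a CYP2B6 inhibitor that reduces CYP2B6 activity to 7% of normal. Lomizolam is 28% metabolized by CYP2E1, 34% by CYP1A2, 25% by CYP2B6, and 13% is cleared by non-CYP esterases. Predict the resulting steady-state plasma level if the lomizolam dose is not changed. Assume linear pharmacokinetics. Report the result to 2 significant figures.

20 μmol/L

The CYP2E1 pathway (28% of clearance) is boosted to 4.4× activity: 0.28 × 4.4 = 1.232.
The CYP1A2 pathway (34% of clearance) rises to 2× activity: 0.34 × 2 = 0.68.
The CYP2B6 pathway (25% of clearance) is reduced to 0.07× activity: 0.25 × 0.07 = 0.0175.
Non-CYP routes (13%) are unchanged.
CL_new/CL_old = 1.232 + 0.68 + 0.0175 + 0.13 = 2.0595.
Steady-state plasma level ∝ 1/CL: new value = 42.2 / 2.0595 = 20 μmol/L.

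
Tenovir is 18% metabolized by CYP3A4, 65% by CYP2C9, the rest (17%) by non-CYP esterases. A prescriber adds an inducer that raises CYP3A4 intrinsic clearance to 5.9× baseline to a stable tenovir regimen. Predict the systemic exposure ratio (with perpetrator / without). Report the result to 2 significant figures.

The CYP3A4 pathway (18% of clearance) rises to 5.9× activity: 0.18 × 5.9 = 1.062.
CYP2C9 (65%) and the residual 17% are unaffected.
Relative clearance = 1.062 + 0.65 + 0.17 = 1.882.
Systemic exposure is inversely proportional to clearance, so the fold-change is 1 / 1.882 = 0.53.

0.53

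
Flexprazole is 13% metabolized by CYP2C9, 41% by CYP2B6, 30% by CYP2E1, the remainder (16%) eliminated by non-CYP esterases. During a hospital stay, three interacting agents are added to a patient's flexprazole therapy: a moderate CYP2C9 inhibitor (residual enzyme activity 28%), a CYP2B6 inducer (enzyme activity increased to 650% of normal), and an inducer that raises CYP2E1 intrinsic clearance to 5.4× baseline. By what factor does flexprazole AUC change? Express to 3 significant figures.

0.223

The CYP2C9 pathway (13% of clearance) drops to 0.28× activity: 0.13 × 0.28 = 0.0364.
The CYP2B6 pathway (41% of clearance) is boosted to 6.5× activity: 0.41 × 6.5 = 2.665.
The CYP2E1 pathway (30% of clearance) is boosted to 5.4× activity: 0.3 × 5.4 = 1.62.
The remaining 16% of clearance is unaffected.
Relative clearance = 0.0364 + 2.665 + 1.62 + 0.16 = 4.4814.
AUC ∝ 1/CL: fold-change = 1 / 4.4814 = 0.223.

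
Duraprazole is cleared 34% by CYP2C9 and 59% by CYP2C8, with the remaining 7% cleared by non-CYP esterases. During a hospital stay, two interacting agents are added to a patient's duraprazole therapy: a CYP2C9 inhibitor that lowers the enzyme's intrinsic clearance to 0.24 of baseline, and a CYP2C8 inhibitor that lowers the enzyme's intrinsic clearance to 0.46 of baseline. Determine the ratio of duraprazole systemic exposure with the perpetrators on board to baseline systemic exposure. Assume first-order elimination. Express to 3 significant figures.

2.36

The CYP2C9 pathway (34% of clearance) drops to 0.24× activity: 0.34 × 0.24 = 0.0816.
The CYP2C8 pathway (59% of clearance) drops to 0.46× activity: 0.59 × 0.46 = 0.2714.
The remaining 7% of clearance is unaffected.
New clearance relative to baseline: 0.0816 + 0.2714 + 0.07 = 0.423.
Net systemic exposure ratio = 1 / 0.423 = 2.36.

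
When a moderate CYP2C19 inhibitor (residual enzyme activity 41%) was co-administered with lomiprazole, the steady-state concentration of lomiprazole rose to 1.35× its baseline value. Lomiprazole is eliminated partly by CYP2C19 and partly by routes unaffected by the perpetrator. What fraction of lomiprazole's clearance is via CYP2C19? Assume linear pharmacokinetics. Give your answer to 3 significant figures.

0.439

CL'/CL = 1 / 1.35 = 0.7407
0.41·fm + (1 − fm) = 0.7407
fm = (0.7407 − 1) / (0.41 − 1) = 0.439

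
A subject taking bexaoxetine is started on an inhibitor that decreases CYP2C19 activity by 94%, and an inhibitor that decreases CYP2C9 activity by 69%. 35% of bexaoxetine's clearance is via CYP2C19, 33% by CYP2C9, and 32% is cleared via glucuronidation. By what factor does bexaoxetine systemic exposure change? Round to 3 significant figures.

2.26

The CYP2C19 pathway (35% of clearance) falls to 0.06× activity: 0.35 × 0.06 = 0.021.
The CYP2C9 pathway (33% of clearance) drops to 0.31× activity: 0.33 × 0.31 = 0.1023.
The remaining 32% of clearance is unaffected.
Relative clearance = 0.021 + 0.1023 + 0.32 = 0.4433.
Because systemic exposure varies inversely with clearance, the combined effect is 1 / 0.4433 = 2.26.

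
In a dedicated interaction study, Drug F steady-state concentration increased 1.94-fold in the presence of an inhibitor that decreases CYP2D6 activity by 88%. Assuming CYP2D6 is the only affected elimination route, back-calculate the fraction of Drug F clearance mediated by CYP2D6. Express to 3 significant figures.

0.551

CL'/CL = 1 / 1.94 = 0.5155
0.12·fm + (1 − fm) = 0.5155
fm = (0.5155 − 1) / (0.12 − 1) = 0.551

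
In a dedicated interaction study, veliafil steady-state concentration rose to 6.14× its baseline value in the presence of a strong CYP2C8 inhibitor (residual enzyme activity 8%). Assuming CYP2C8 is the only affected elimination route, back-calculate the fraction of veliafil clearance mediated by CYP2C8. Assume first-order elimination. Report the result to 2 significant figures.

0.91

CL'/CL = 1 / 6.14 = 0.1629
0.08·fm + (1 − fm) = 0.1629
fm = (0.1629 − 1) / (0.08 − 1) = 0.91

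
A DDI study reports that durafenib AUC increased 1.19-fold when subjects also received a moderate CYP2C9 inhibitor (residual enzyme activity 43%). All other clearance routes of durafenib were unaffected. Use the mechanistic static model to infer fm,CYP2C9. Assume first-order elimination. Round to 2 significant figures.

0.28

Call the CYP2C9 fraction fm. After the interaction, CL_new/CL_old = fm × 0.43 + (1 − fm).
AUC ratio = 1 / (new CL fraction), so new CL fraction = 1 / 1.19 = 0.8403.
fm × 0.43 + 1 − fm = 0.8403  ⇒  fm × (0.43 − 1) = −0.1597  ⇒  fm = 0.28.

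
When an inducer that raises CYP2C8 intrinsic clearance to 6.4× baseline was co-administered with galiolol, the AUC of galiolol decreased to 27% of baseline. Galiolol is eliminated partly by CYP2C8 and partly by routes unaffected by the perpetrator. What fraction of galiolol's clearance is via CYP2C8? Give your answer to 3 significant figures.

0.501

Write x for the fraction cleared via CYP2C8. The observed AUC change means clearance rose to 1/0.270 = 3.704 of baseline.
Only the CYP2C8 route changed, so 3.704 = x·6.4 + (1 − x), giving x = 0.501.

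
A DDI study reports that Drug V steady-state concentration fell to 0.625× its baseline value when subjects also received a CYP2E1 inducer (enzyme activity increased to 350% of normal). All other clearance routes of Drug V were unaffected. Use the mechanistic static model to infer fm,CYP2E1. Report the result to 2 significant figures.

Let fm be the CYP2E1 fraction. New clearance relative to baseline = fm × 3.5 + (1 − fm).
Steady-state concentration ratio = 1 / (new CL fraction), so new CL fraction = 1 / 0.625 = 1.6.
fm × 3.5 + 1 − fm = 1.6  ⇒  fm × (3.5 − 1) = 0.6  ⇒  fm = 0.24.

0.24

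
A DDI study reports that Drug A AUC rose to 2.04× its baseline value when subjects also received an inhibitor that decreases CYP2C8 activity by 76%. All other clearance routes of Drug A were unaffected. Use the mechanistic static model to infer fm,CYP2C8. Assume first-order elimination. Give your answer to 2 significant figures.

0.67

Write x for the fraction cleared via CYP2C8. The observed AUC change means clearance fell to 1/2.04 = 0.4902 of baseline.
Only the CYP2C8 route changed, so 0.4902 = x·0.24 + (1 − x), giving x = 0.67.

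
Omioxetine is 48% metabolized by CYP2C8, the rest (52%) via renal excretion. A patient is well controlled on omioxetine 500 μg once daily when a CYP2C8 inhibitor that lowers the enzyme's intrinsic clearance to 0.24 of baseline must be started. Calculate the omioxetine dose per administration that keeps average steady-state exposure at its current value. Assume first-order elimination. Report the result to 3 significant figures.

318 μg

The CYP2C8 pathway (48% of clearance) drops to 0.24× activity: 0.48 × 0.24 = 0.1152.
The remaining 52% of clearance is unaffected.
Relative clearance = 0.1152 + 0.52 = 0.6352.
Css,avg = (dose rate)/CL, so holding Css fixed requires dose ∝ CL: 500 × 0.6352 = 318 μg.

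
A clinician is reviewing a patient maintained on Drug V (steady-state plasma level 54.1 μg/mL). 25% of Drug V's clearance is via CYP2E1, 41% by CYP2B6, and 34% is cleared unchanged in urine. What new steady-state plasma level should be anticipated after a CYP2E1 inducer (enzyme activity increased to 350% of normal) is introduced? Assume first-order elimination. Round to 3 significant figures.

33.3 μg/mL

CYP2E1: 0.25 × 3.5 = 0.875
CYP2B6: 0.41 (unchanged)
Other: 0.34 (unchanged)
New clearance relative to baseline: 0.875 + 0.41 + 0.34 = 1.625.
Steady-state plasma level ∝ 1/CL, so new value = 54.1 / 1.625 = 33.3 μg/mL.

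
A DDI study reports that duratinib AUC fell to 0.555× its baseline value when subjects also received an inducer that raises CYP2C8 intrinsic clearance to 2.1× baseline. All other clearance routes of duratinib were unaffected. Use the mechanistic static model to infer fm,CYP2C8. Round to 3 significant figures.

0.729

Let x = fm,CYP2C8. Because AUC ∝ 1/CL, relative clearance rose to 1/0.555 = 1.802.
Setting x·2.1 + (1 − x) = 1.802 and solving: x = (1.802 − 1)/(2.1 − 1) = 0.729.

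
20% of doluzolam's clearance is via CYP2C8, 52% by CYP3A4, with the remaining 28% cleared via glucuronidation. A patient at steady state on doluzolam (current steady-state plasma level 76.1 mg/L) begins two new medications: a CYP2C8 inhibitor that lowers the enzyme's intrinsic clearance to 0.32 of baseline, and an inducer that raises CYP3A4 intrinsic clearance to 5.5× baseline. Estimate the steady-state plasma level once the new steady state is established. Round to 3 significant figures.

23.8 mg/L

The CYP2C8 pathway (20% of clearance) is reduced to 0.32× activity: 0.2 × 0.32 = 0.064.
The CYP3A4 pathway (52% of clearance) rises to 5.5× activity: 0.52 × 5.5 = 2.86.
The remaining 28% of clearance is unaffected.
Relative clearance = 0.064 + 2.86 + 0.28 = 3.204.
Dividing the baseline by the relative clearance: 76.1 / 3.204 = 23.8 mg/L.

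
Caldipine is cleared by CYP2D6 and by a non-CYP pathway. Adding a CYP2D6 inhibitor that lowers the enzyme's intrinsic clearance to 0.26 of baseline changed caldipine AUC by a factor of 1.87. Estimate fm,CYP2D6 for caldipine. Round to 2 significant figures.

Call the CYP2D6 fraction fm. After the interaction, CL_new/CL_old = fm × 0.26 + (1 − fm).
AUC ratio = 1 / (new CL fraction), so new CL fraction = 1 / 1.87 = 0.5348.
fm × 0.26 + 1 − fm = 0.5348  ⇒  fm × (0.26 − 1) = −0.4652  ⇒  fm = 0.63.

0.63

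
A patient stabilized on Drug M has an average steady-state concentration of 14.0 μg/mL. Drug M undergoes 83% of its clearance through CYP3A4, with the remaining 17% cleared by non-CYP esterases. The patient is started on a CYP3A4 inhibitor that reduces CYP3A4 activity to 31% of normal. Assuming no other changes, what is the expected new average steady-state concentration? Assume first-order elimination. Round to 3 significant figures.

32.8 μg/mL

CYP3A4: 0.83 × 0.31 = 0.2573
Other: 0.17 (unchanged)
Relative clearance = 0.2573 + 0.17 = 0.4273.
Average steady-state concentration ∝ 1/CL, so new value = 14.0 / 0.4273 = 32.8 μg/mL.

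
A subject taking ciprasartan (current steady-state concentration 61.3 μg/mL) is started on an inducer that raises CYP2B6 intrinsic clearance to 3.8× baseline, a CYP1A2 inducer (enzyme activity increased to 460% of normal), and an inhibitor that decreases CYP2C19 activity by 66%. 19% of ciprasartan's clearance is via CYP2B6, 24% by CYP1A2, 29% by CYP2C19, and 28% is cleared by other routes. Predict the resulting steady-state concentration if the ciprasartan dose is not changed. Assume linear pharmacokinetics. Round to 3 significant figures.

CYP2B6: 0.19 × 3.8 = 0.722
CYP1A2: 0.24 × 4.6 = 1.104
CYP2C19: 0.29 × 0.34 = 0.0986
Other: 0.28 (unchanged)
New clearance relative to baseline: 0.722 + 1.104 + 0.0986 + 0.28 = 2.2046.
Dividing the baseline by the relative clearance: 61.3 / 2.2046 = 27.8 μg/mL.

27.8 μg/mL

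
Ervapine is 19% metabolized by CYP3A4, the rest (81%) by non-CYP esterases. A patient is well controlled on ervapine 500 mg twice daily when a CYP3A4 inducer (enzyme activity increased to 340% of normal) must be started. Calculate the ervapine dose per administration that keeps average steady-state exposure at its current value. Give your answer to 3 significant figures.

The CYP3A4 pathway (19% of clearance) is boosted to 3.4× activity: 0.19 × 3.4 = 0.646.
The remaining 81% of clearance is unaffected.
Relative clearance = 0.646 + 0.81 = 1.456.
To maintain the same steady-state level, dose must scale with clearance: new dose = 500 × 1.456 = 728 mg.

728 mg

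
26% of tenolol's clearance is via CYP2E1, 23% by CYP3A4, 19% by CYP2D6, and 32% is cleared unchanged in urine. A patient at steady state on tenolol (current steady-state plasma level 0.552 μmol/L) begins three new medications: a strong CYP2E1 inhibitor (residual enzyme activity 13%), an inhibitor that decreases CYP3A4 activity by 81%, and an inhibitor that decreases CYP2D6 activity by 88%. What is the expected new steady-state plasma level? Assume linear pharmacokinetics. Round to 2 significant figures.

The CYP2E1 pathway (26% of clearance) falls to 0.13× activity: 0.26 × 0.13 = 0.0338.
The CYP3A4 pathway (23% of clearance) drops to 0.19× activity: 0.23 × 0.19 = 0.0437.
The CYP2D6 pathway (19% of clearance) is reduced to 0.12× activity: 0.19 × 0.12 = 0.0228.
The remaining 32% of clearance is unaffected.
Relative clearance = 0.0338 + 0.0437 + 0.0228 + 0.32 = 0.4203.
New steady-state plasma level = 0.552 / 0.4203 = 1.3 μmol/L (concentration scales inversely with clearance).

1.3 μmol/L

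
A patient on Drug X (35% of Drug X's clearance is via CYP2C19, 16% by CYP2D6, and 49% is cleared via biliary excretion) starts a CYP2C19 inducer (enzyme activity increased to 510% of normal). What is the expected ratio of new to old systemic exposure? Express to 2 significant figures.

0.41

CYP2C19: 0.35 × 5.1 = 1.785
CYP2D6: 0.16 (unchanged)
Other: 0.49 (unchanged)
CL_new/CL_old = 1.785 + 0.16 + 0.49 = 2.435.
Since systemic exposure ∝ 1/CL, the ratio is 1 / 2.435 = 0.41.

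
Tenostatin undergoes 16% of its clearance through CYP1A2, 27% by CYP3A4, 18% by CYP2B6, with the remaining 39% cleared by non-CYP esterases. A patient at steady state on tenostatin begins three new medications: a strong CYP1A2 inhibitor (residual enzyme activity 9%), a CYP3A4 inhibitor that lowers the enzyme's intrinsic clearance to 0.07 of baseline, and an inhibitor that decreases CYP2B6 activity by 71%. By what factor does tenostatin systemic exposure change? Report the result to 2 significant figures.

2.1

The CYP1A2 pathway (16% of clearance) is reduced to 0.09× activity: 0.16 × 0.09 = 0.0144.
The CYP3A4 pathway (27% of clearance) falls to 0.07× activity: 0.27 × 0.07 = 0.0189.
The CYP2B6 pathway (18% of clearance) drops to 0.29× activity: 0.18 × 0.29 = 0.0522.
Non-CYP routes (39%) are unchanged.
CL_new/CL_old = 0.0144 + 0.0189 + 0.0522 + 0.39 = 0.4755.
Net systemic exposure ratio = 1 / 0.4755 = 2.1.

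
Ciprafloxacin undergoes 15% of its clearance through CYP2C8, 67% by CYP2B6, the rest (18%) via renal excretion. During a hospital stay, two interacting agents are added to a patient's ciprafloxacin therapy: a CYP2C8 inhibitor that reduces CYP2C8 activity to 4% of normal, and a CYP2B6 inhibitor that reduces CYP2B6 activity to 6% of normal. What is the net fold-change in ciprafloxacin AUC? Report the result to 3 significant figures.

4.42

The CYP2C8 pathway (15% of clearance) falls to 0.04× activity: 0.15 × 0.04 = 0.006.
The CYP2B6 pathway (67% of clearance) is reduced to 0.06× activity: 0.67 × 0.06 = 0.0402.
The remaining 18% of clearance is unaffected.
Relative clearance = 0.006 + 0.0402 + 0.18 = 0.2262.
AUC ∝ 1/CL: fold-change = 1 / 0.2262 = 4.42.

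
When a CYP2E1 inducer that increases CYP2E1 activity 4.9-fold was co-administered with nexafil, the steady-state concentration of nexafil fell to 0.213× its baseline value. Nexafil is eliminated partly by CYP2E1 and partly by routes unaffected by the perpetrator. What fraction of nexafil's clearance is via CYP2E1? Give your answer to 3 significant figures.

Call the CYP2E1 fraction fm. After the interaction, CL_new/CL_old = fm × 4.9 + (1 − fm).
Steady-state concentration ratio = 1 / (new CL fraction), so new CL fraction = 1 / 0.213 = 4.695.
fm × 4.9 + 1 − fm = 4.695  ⇒  fm × (4.9 − 1) = 3.695  ⇒  fm = 0.947.

0.947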